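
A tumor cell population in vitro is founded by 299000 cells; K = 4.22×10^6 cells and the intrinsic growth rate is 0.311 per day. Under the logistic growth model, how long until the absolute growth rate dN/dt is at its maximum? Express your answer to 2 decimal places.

Logistic growth is fastest at N = K/2 = 2.11×10^6.
A = (K − N₀)/N₀ = 13.114. Set K/(1 + A·e^(−rt)) = K/2 → A·e^(−rt) = 1.
e^(−0.311t) = 1/13.114 = 0.0762561, so t = ln(13.114)/0.311 = 2.5737/0.311 = 8.2754.

8.28 days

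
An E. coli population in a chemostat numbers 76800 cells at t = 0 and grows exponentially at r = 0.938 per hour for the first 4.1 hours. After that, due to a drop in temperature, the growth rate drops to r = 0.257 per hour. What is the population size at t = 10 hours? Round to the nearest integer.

16371620 cells

Phase 1: N(4.1) = 76800·e^(0.938×4.1) = 76800·e^3.846 = 3.593941×10^6.
Phase 2 runs for 10 − 4.1 = 5.9 hours at r = 0.257.
N(10) = 3.593941×10^6·e^(0.257×5.9) = 3.593941×10^6·e^1.516 = 1.637162×10^7.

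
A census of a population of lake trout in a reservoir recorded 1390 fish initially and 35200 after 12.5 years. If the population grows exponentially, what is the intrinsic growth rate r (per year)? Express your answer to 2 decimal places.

0.26 per year

From N(t) = N₀·e^(rt): e^(r·12.5) = 35200/1390 = 25.324.
r·12.5 = ln(25.324) = 3.2317, so r = 3.2317/12.5 = 0.25854.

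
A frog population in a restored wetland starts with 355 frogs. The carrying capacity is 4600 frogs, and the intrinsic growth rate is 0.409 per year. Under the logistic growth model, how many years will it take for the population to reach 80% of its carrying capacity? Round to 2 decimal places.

A = (K − N₀)/N₀ = (4600 − 355)/355 = 11.958.
Solve 4600/(1 + 11.958·e^(−0.409t)) = 3680: 1 + 11.958·e^(−0.409t) = 1.25, so e^(−0.409t) = 0.0209069.
−0.409·t = ln(0.0209069) = -3.8677, so t = 3.8677/0.409 = 9.4564.

9.46 years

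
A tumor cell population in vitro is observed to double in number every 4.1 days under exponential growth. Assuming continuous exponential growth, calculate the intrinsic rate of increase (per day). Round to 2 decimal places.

0.17 per day

r = ln(2)/t_d = 0.6931/4.1 = 0.16906.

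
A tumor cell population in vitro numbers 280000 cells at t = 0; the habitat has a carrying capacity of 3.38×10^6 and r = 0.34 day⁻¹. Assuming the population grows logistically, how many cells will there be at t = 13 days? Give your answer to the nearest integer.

2982609 cells

A = (K − N₀)/N₀ = (3.38×10^6 − 280000)/280000 = 11.071.
N(t) = K/(1 + A·e^(−rt)) = 3.38×10^6/(1 + 11.071×e^(−0.34×13)).
e^(−4.42) = 0.012034; denominator = 1 + 11.071×0.012034 = 1.1332.
N = 3.38×10^6/1.1332 = 2.982609×10^6.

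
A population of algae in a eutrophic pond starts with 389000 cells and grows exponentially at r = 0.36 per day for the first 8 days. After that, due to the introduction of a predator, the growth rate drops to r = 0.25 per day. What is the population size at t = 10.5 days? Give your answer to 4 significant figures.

12950000 cells

Phase 1: N(8) = 389000·e^(0.36×8) = 389000·e^2.88 = 6.929752×10^6.
Phase 2 runs for 10.5 − 8 = 2.5 days at r = 0.25.
N(10.5) = 6.929752×10^6·e^(0.25×2.5) = 6.929752×10^6·e^0.625 = 1.294648×10^7.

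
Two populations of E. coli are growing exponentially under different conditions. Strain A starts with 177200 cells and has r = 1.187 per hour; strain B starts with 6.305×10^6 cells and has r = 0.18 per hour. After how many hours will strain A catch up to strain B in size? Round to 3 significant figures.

Set 177200·e^(1.187t) = 6.305×10^6·e^(0.18t).
e^((1.187 − 0.18)t) = 6.305×10^6/177200 → e^(1.007·t) = 35.581.
1.007·t = ln(35.581) = 3.5718, so t = 3.5718/1.007 = 3.547.

3.55 hours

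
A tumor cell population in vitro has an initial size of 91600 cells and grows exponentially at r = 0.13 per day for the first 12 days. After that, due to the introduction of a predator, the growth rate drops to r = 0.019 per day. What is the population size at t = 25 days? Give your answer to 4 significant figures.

Phase 1: N(12) = 91600·e^(0.13×12) = 91600·e^1.56 = 435908.
Phase 2 runs for 25 − 12 = 13 days at r = 0.019.
N(25) = 435908·e^(0.019×13) = 435908·e^0.247 = 558040.

558000 cells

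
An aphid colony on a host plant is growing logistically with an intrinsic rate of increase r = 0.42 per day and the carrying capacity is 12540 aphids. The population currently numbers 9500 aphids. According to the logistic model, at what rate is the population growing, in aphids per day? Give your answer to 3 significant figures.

dN/dt = rN(1 − N/K) = 0.42 × 9500 × (1 − 9500/12540).
1 − 9500/12540 = 0.24242; dN/dt = 0.42 × 9500 × 0.24242 = 967.27.

967 aphids per day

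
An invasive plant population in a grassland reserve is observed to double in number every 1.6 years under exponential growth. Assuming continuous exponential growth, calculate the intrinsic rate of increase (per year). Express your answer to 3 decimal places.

0.433 per year

r = ln(2)/t_d = 0.6931/1.6 = 0.43322.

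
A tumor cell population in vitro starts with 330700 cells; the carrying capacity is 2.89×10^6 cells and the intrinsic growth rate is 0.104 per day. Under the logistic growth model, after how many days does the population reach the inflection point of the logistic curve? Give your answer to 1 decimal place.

19.7 days

Logistic growth is fastest at N = K/2 = 1.445×10^6.
A = (K − N₀)/N₀ = 7.739. Set K/(1 + A·e^(−rt)) = K/2 → A·e^(−rt) = 1.
e^(−0.104t) = 1/7.739 = 0.129215, so t = ln(7.739)/0.104 = 2.0463/0.104 = 19.676.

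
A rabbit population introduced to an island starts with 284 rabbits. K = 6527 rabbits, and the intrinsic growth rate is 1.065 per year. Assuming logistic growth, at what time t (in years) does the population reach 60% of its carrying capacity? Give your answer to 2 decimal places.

3.28 years

A = (K − N₀)/N₀ = (6527 − 284)/284 = 21.982.
Solve 6527/(1 + 21.982·e^(−1.065t)) = 3916.2: 1 + 21.982·e^(−1.065t) = 1.6667, so e^(−1.065t) = 0.0303273.
−1.065·t = ln(0.0303273) = -3.4957, so t = 3.4957/1.065 = 3.2824.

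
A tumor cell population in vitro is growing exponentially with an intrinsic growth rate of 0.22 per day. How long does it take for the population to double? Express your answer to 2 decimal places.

Doubling time t_d = ln(2)/r = 0.6931/0.22 = 3.1507.

3.15 days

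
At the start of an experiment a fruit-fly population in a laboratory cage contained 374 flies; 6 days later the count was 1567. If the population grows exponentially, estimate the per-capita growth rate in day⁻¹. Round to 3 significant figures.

From N(t) = N₀·e^(rt): e^(r·6) = 1567/374 = 4.1898.
r·6 = ln(4.1898) = 1.4327, so r = 1.4327/6 = 0.23878.

0.239 per day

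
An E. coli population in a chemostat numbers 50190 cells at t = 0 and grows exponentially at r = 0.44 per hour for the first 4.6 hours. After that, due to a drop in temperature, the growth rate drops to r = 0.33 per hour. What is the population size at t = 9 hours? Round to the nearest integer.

1622650 cells

Phase 1: N(4.6) = 50190·e^(0.44×4.6) = 50190·e^2.024 = 379865.
Phase 2 runs for 9 − 4.6 = 4.4 hours at r = 0.33.
N(9) = 379865·e^(0.33×4.4) = 379865·e^1.452 = 1.62265×10^6.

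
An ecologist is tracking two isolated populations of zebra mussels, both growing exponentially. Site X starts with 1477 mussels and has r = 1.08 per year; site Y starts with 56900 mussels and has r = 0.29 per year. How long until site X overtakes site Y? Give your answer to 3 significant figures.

Set 1477·e^(1.08t) = 56900·e^(0.29t).
e^((1.08 − 0.29)t) = 56900/1477 → e^(0.79·t) = 38.524.
0.79·t = ln(38.524) = 3.6513, so t = 3.6513/0.79 = 4.6219.

4.62 years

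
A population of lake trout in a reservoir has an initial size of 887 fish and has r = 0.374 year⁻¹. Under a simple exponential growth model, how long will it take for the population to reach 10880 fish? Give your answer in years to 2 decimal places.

6.70 years

Set N₀·e^(rt) = 10880: e^(0.374·t) = 10880/887 = 12.266.
0.374·t = ln(12.266) = 2.5068, so t = 2.5068/0.374 = 6.7028.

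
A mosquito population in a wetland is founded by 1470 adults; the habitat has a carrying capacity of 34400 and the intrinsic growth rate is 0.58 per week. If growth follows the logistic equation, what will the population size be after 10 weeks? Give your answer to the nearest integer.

32215 adults

A = (K − N₀)/N₀ = (34400 − 1470)/1470 = 22.401.
N(t) = K/(1 + A·e^(−rt)) = 34400/(1 + 22.401×e^(−0.58×10)).
e^(−5.8) = 0.0030276; denominator = 1 + 22.401×0.0030276 = 1.0678.
N = 34400/1.0678 = 32215.1.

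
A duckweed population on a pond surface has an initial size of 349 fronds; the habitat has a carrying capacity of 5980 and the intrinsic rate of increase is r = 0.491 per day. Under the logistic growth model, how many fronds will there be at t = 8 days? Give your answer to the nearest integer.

A = (K − N₀)/N₀ = (5980 − 349)/349 = 16.135.
N(t) = K/(1 + A·e^(−rt)) = 5980/(1 + 16.135×e^(−0.491×8)).
e^(−3.928) = 0.019683; denominator = 1 + 16.135×0.019683 = 1.3176.
N = 5980/1.3176 = 4538.63.

4539 fronds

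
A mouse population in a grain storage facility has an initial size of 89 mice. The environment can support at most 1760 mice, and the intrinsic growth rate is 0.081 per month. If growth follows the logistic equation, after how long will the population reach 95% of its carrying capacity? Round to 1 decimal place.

A = (K − N₀)/N₀ = (1760 − 89)/89 = 18.775.
Solve 1760/(1 + 18.775·e^(−0.081t)) = 1672: 1 + 18.775·e^(−0.081t) = 1.0526, so e^(−0.081t) = 0.00280324.
−0.081·t = ln(0.00280324) = -5.877, so t = 5.877/0.081 = 72.555.

72.6 months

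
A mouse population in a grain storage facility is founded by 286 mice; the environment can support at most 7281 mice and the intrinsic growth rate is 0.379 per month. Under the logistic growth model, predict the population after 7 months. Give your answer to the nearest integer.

2674 mice

A = (K − N₀)/N₀ = (7281 − 286)/286 = 24.458.
N(t) = K/(1 + A·e^(−rt)) = 7281/(1 + 24.458×e^(−0.379×7)).
e^(−2.653) = 0.07044; denominator = 1 + 24.458×0.07044 = 2.7228.
N = 7281/2.7228 = 2674.07.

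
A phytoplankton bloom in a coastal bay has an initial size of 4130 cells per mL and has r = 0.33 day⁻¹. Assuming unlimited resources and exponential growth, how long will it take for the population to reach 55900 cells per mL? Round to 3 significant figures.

Set N₀·e^(rt) = 55900: e^(0.33·t) = 55900/4130 = 13.535.
0.33·t = ln(13.535) = 2.6053, so t = 2.6053/0.33 = 7.8948.

7.89 days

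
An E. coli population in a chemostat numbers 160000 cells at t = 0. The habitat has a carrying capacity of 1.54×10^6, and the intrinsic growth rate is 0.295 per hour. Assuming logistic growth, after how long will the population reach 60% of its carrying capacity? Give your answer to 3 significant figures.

A = (K − N₀)/N₀ = (1.54×10^6 − 160000)/160000 = 8.625.
Solve 1.54×10^6/(1 + 8.625·e^(−0.295t)) = 924000: 1 + 8.625·e^(−0.295t) = 1.6667, so e^(−0.295t) = 0.0772947.
−0.295·t = ln(0.0772947) = -2.5601, so t = 2.5601/0.295 = 8.6784.

8.68 hours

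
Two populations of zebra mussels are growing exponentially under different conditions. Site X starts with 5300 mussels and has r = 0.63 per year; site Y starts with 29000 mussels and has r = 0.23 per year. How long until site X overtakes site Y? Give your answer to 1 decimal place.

4.2 years

Set 5300·e^(0.63t) = 29000·e^(0.23t).
e^((0.63 − 0.23)t) = 29000/5300 → e^(0.4·t) = 5.4717.
0.4·t = ln(5.4717) = 1.6996, so t = 1.6996/0.4 = 4.249.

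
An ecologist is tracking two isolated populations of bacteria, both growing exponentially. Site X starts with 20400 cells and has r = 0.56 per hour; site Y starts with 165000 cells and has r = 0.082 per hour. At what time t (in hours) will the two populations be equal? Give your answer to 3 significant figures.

4.37 hours

Set 20400·e^(0.56t) = 165000·e^(0.082t).
e^((0.56 − 0.082)t) = 165000/20400 → e^(0.478·t) = 8.0882.
0.478·t = ln(8.0882) = 2.0904, so t = 2.0904/0.478 = 4.3732.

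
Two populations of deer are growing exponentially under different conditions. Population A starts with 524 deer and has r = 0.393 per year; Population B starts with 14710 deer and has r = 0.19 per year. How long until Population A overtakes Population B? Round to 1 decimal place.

Set 524·e^(0.393t) = 14710·e^(0.19t).
e^((0.393 − 0.19)t) = 14710/524 → e^(0.203·t) = 28.073.
0.203·t = ln(28.073) = 3.3348, so t = 3.3348/0.203 = 16.428.

16.4 years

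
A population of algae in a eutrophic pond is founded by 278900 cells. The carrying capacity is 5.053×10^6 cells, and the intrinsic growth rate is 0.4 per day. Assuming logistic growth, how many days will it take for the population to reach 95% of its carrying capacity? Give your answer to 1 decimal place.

14.5 days

A = (K − N₀)/N₀ = (5.053×10^6 − 278900)/278900 = 17.118.
Solve 5.053×10^6/(1 + 17.118·e^(−0.4t)) = 4.80035×10^6: 1 + 17.118·e^(−0.4t) = 1.0526, so e^(−0.4t) = 0.0030747.
−0.4·t = ln(0.0030747) = -5.7845, so t = 5.7845/0.4 = 14.461.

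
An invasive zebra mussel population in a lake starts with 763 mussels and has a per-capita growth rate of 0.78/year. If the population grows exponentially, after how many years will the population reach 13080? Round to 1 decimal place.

Set N₀·e^(rt) = 13080: e^(0.78·t) = 13080/763 = 17.143.
0.78·t = ln(17.143) = 2.8416, so t = 2.8416/0.78 = 3.6431.

3.6 years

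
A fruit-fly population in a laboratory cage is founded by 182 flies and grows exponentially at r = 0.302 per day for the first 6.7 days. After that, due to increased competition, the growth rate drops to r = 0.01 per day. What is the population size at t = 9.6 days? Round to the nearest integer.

Phase 1: N(6.7) = 182·e^(0.302×6.7) = 182·e^2.023 = 1376.65.
Phase 2 runs for 9.6 − 6.7 = 2.9 days at r = 0.01.
N(9.6) = 1376.65·e^(0.01×2.9) = 1376.65·e^0.029 = 1417.16.

1417 flies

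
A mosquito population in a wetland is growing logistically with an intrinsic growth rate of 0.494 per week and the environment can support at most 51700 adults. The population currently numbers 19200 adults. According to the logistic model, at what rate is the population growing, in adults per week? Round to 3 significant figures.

dN/dt = rN(1 − N/K) = 0.494 × 19200 × (1 − 19200/51700).
1 − 19200/51700 = 0.62863; dN/dt = 0.494 × 19200 × 0.62863 = 5962.4.

5960 adults per week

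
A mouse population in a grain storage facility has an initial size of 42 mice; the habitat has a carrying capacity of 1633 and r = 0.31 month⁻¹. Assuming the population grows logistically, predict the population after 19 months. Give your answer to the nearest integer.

1478 mice

A = (K − N₀)/N₀ = (1633 − 42)/42 = 37.881.
N(t) = K/(1 + A·e^(−rt)) = 1633/(1 + 37.881×e^(−0.31×19)).
e^(−5.89) = 0.002767; denominator = 1 + 37.881×0.002767 = 1.1048.
N = 1633/1.1048 = 1478.07.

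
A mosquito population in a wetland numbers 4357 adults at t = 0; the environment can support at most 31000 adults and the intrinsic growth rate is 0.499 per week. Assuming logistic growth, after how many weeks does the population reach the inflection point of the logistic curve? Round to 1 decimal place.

3.6 weeks

Logistic growth is fastest at N = K/2 = 15500.
A = (K − N₀)/N₀ = 6.115. Set K/(1 + A·e^(−rt)) = K/2 → A·e^(−rt) = 1.
e^(−0.499t) = 1/6.115 = 0.163533, so t = ln(6.115)/0.499 = 1.8107/0.499 = 3.6287.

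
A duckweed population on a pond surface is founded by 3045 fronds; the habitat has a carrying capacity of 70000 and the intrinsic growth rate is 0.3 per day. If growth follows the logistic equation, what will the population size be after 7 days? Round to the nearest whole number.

A = (K − N₀)/N₀ = (70000 − 3045)/3045 = 21.989.
N(t) = K/(1 + A·e^(−rt)) = 70000/(1 + 21.989×e^(−0.3×7)).
e^(−2.1) = 0.12246; denominator = 1 + 21.989×0.12246 = 3.6926.
N = 70000/3.6926 = 18956.7.

18957 fronds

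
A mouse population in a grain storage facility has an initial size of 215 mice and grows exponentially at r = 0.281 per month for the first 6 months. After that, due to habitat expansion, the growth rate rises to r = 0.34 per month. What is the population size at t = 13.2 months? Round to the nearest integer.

Phase 1: N(6) = 215·e^(0.281×6) = 215·e^1.686 = 1160.54.
Phase 2 runs for 13.2 − 6 = 7.2 months at r = 0.34.
N(13.2) = 1160.54·e^(0.34×7.2) = 1160.54·e^2.448 = 13421.8.

13422 mice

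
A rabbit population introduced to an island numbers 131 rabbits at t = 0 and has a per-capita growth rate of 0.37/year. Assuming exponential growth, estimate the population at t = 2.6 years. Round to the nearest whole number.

N(t) = N₀·e^(rt) = 131 × e^(0.37×2.6) = 131 × e^0.962.
e^0.962 ≈ 2.6169, so N ≈ 131 × 2.6169 = 342.817.

343 rabbits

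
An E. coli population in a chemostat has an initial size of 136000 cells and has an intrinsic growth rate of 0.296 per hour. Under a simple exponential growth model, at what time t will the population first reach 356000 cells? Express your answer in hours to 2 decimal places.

Set N₀·e^(rt) = 356000: e^(0.296·t) = 356000/136000 = 2.6176.
0.296·t = ln(2.6176) = 0.96228, so t = 0.96228/0.296 = 3.2509.

3.25 hours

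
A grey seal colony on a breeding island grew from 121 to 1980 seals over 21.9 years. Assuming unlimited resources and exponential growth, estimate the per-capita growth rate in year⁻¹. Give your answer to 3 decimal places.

0.128 per year

From N(t) = N₀·e^(rt): e^(r·21.9) = 1980/121 = 16.364.
r·21.9 = ln(16.364) = 2.7951, so r = 2.7951/21.9 = 0.12763.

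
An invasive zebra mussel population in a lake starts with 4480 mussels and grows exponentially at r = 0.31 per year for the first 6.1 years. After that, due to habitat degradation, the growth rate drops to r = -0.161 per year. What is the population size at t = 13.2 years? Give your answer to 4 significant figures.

9464 mussels

Phase 1: N(6.1) = 4480·e^(0.31×6.1) = 4480·e^1.891 = 29684.4.
Phase 2 runs for 13.2 − 6.1 = 7.1 years at r = -0.161.
N(13.2) = 29684.4·e^(-0.161×7.1) = 29684.4·e^-1.143 = 9464.26.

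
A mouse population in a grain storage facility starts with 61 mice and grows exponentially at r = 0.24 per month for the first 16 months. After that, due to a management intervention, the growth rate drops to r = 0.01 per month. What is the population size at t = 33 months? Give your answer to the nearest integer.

Phase 1: N(16) = 61·e^(0.24×16) = 61·e^3.84 = 2838.05.
Phase 2 runs for 33 − 16 = 17 months at r = 0.01.
N(33) = 2838.05·e^(0.01×17) = 2838.05·e^0.17 = 3363.96.

3364 mice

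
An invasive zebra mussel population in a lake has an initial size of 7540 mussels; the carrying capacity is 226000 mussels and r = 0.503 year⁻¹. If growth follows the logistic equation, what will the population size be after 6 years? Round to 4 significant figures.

93510 mussels

A = (K − N₀)/N₀ = (226000 − 7540)/7540 = 28.973.
N(t) = K/(1 + A·e^(−rt)) = 226000/(1 + 28.973×e^(−0.503×6)).
e^(−3.018) = 0.048899; denominator = 1 + 28.973×0.048899 = 2.4168.
N = 226000/2.4168 = 93513.2.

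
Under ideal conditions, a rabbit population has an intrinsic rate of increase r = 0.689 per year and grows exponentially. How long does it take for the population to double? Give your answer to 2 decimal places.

1.01 years

Doubling time t_d = ln(2)/r = 0.6931/0.689 = 1.006.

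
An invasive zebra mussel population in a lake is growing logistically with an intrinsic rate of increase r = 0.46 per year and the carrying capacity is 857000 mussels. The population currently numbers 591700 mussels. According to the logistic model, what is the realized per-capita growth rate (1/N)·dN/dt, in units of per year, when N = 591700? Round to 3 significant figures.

(1/N)·dN/dt = r(1 − N/K) = 0.46 × (1 − 591700/857000).
= 0.46 × 0.30957 = 0.1424.

0.142 per year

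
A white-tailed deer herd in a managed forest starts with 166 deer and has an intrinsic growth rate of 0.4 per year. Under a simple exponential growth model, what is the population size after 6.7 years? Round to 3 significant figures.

2420 deer

N(t) = N₀·e^(rt) = 166 × e^(0.4×6.7) = 166 × e^2.68.
e^2.68 ≈ 14.585, so N ≈ 166 × 14.585 = 2421.13.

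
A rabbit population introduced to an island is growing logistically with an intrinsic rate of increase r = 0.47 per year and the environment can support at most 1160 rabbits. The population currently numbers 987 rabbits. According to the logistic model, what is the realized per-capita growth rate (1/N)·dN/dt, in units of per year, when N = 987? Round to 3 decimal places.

0.070 per year

(1/N)·dN/dt = r(1 − N/K) = 0.47 × (1 − 987/1160).
= 0.47 × 0.14914 = 0.070095.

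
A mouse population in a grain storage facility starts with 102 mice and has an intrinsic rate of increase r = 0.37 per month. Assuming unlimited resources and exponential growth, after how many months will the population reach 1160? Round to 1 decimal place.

Set N₀·e^(rt) = 1160: e^(0.37·t) = 1160/102 = 11.373.
0.37·t = ln(11.373) = 2.4312, so t = 2.4312/0.37 = 6.5708.

6.6 months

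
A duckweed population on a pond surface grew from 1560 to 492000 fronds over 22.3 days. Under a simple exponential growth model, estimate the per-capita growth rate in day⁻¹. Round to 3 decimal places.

0.258 per day

From N(t) = N₀·e^(rt): e^(r·22.3) = 492000/1560 = 315.38.
r·22.3 = ln(315.38) = 5.7538, so r = 5.7538/22.3 = 0.25802.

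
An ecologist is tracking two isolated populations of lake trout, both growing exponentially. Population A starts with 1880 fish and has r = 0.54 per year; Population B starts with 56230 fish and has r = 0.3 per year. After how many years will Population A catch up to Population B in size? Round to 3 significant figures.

Set 1880·e^(0.54t) = 56230·e^(0.3t).
e^((0.54 − 0.3)t) = 56230/1880 → e^(0.24·t) = 29.91.
0.24·t = ln(29.91) = 3.3982, so t = 3.3982/0.24 = 14.159.

14.2 years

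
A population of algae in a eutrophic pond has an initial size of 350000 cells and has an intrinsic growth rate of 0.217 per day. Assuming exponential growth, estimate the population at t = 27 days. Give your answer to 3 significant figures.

123000000 cells

N(t) = N₀·e^(rt) = 350000 × e^(0.217×27) = 350000 × e^5.859.
e^5.859 ≈ 350.37, so N ≈ 350000 × 350.37 = 1.226308×10^8.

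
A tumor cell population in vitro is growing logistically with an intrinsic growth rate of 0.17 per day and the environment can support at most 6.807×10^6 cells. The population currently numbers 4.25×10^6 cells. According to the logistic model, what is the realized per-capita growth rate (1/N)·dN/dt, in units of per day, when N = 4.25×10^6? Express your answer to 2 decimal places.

0.06 per day

(1/N)·dN/dt = r(1 − N/K) = 0.17 × (1 − 4.25×10^6/6.807×10^6).
= 0.17 × 0.37564 = 0.063859.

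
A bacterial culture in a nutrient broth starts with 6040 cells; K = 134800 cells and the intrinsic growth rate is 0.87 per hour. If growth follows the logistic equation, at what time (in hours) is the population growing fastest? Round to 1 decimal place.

Logistic growth is fastest at N = K/2 = 67400.
A = (K − N₀)/N₀ = 21.318. Set K/(1 + A·e^(−rt)) = K/2 → A·e^(−rt) = 1.
e^(−0.87t) = 1/21.318 = 0.046909, so t = ln(21.318)/0.87 = 3.0595/0.87 = 3.5167.

3.5 hours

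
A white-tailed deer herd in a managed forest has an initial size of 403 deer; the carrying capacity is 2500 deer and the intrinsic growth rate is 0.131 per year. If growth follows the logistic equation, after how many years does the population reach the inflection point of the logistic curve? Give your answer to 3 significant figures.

Logistic growth is fastest at N = K/2 = 1250.
A = (K − N₀)/N₀ = 5.2035. Set K/(1 + A·e^(−rt)) = K/2 → A·e^(−rt) = 1.
e^(−0.131t) = 1/5.2035 = 0.192179, so t = ln(5.2035)/0.131 = 1.6493/0.131 = 12.59.

12.6 years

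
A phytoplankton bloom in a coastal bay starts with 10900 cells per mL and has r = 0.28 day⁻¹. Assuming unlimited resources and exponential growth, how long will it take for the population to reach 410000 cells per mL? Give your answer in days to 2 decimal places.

12.95 days

Set N₀·e^(rt) = 410000: e^(0.28·t) = 410000/10900 = 37.615.
0.28·t = ln(37.615) = 3.6274, so t = 3.6274/0.28 = 12.955.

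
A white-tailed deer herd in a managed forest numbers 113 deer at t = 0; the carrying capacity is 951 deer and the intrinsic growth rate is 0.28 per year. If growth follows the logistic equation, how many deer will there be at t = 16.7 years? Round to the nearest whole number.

A = (K − N₀)/N₀ = (951 − 113)/113 = 7.4159.
N(t) = K/(1 + A·e^(−rt)) = 951/(1 + 7.4159×e^(−0.28×16.7)).
e^(−4.676) = 0.0093162; denominator = 1 + 7.4159×0.0093162 = 1.0691.
N = 951/1.0691 = 889.543.

890 deer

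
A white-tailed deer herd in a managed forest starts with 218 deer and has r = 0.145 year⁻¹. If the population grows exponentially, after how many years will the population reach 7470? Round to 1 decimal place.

Set N₀·e^(rt) = 7470: e^(0.145·t) = 7470/218 = 34.266.
0.145·t = ln(34.266) = 3.5342, so t = 3.5342/0.145 = 24.373.

24.4 years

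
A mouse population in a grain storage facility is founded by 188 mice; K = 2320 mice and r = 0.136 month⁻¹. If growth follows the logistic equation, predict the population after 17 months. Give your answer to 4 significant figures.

A = (K − N₀)/N₀ = (2320 − 188)/188 = 11.34.
N(t) = K/(1 + A·e^(−rt)) = 2320/(1 + 11.34×e^(−0.136×17)).
e^(−2.312) = 0.099063; denominator = 1 + 11.34×0.099063 = 2.1234.
N = 2320/2.1234 = 1092.58.

1093 mice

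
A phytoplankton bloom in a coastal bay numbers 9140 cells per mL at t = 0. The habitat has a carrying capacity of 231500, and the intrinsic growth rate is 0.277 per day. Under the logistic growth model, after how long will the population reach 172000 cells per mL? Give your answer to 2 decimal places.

15.35 days

A = (K − N₀)/N₀ = (231500 − 9140)/9140 = 24.328.
Solve 231500/(1 + 24.328·e^(−0.277t)) = 172000: 1 + 24.328·e^(−0.277t) = 1.3459, so e^(−0.277t) = 0.0142193.
−0.277·t = ln(0.0142193) = -4.2532, so t = 4.2532/0.277 = 15.354.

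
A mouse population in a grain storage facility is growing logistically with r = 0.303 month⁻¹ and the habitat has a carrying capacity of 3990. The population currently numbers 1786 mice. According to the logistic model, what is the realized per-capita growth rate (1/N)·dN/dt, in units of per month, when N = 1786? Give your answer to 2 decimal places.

(1/N)·dN/dt = r(1 − N/K) = 0.303 × (1 − 1786/3990).
= 0.303 × 0.55238 = 0.16737.

0.17 per month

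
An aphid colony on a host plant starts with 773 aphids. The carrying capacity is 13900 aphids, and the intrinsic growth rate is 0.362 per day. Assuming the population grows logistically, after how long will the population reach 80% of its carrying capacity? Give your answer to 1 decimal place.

11.7 days

A = (K − N₀)/N₀ = (13900 − 773)/773 = 16.982.
Solve 13900/(1 + 16.982·e^(−0.362t)) = 11120: 1 + 16.982·e^(−0.362t) = 1.25, so e^(−0.362t) = 0.0147216.
−0.362·t = ln(0.0147216) = -4.2184, so t = 4.2184/0.362 = 11.653.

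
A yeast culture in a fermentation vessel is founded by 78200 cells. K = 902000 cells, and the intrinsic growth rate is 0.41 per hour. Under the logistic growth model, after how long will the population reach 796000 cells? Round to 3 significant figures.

A = (K − N₀)/N₀ = (902000 − 78200)/78200 = 10.535.
Solve 902000/(1 + 10.535·e^(−0.41t)) = 796000: 1 + 10.535·e^(−0.41t) = 1.1332, so e^(−0.41t) = 0.0126409.
−0.41·t = ln(0.0126409) = -4.3708, so t = 4.3708/0.41 = 10.661.

10.7 hours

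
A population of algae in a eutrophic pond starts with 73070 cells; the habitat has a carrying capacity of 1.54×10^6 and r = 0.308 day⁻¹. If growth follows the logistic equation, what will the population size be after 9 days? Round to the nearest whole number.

682785 cells

A = (K − N₀)/N₀ = (1.54×10^6 − 73070)/73070 = 20.076.
N(t) = K/(1 + A·e^(−rt)) = 1.54×10^6/(1 + 20.076×e^(−0.308×9)).
e^(−2.772) = 0.062537; denominator = 1 + 20.076×0.062537 = 2.2555.
N = 1.54×10^6/2.2555 = 682785.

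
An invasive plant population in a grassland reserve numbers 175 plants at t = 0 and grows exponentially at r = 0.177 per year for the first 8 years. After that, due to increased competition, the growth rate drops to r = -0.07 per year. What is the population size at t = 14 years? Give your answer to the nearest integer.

474 plants

Phase 1: N(8) = 175·e^(0.177×8) = 175·e^1.416 = 721.106.
Phase 2 runs for 14 − 8 = 6 years at r = -0.07.
N(14) = 721.106·e^(-0.07×6) = 721.106·e^-0.42 = 473.8.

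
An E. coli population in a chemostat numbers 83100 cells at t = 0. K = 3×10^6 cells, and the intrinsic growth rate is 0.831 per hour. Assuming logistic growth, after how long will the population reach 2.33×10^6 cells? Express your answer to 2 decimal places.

A = (K − N₀)/N₀ = (3×10^6 − 83100)/83100 = 35.101.
Solve 3×10^6/(1 + 35.101·e^(−0.831t)) = 2.33×10^6: 1 + 35.101·e^(−0.831t) = 1.2876, so e^(−0.831t) = 0.00819216.
−0.831·t = ln(0.00819216) = -4.8046, so t = 4.8046/0.831 = 5.7817.

5.78 hours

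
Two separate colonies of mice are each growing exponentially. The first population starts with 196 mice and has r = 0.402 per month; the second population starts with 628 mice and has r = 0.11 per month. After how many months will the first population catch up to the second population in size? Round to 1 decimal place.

Set 196·e^(0.402t) = 628·e^(0.11t).
e^((0.402 − 0.11)t) = 628/196 → e^(0.292·t) = 3.2041.
0.292·t = ln(3.2041) = 1.1644, so t = 1.1644/0.292 = 3.9878.

4.0 months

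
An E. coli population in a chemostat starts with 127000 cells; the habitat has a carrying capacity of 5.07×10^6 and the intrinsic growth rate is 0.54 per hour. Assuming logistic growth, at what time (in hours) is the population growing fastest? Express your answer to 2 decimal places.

Logistic growth is fastest at N = K/2 = 2.535×10^6.
A = (K − N₀)/N₀ = 38.921. Set K/(1 + A·e^(−rt)) = K/2 → A·e^(−rt) = 1.
e^(−0.54t) = 1/38.921 = 0.0256929, so t = ln(38.921)/0.54 = 3.6615/0.54 = 6.7806.

6.78 hours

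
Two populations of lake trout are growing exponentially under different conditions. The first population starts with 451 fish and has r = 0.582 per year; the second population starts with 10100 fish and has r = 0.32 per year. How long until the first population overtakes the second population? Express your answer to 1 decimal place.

11.9 years

Set 451·e^(0.582t) = 10100·e^(0.32t).
e^((0.582 − 0.32)t) = 10100/451 → e^(0.262·t) = 22.395.
0.262·t = ln(22.395) = 3.1088, so t = 3.1088/0.262 = 11.866.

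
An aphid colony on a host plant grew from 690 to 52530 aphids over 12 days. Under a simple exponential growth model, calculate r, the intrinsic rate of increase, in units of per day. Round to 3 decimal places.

From N(t) = N₀·e^(rt): e^(r·12) = 52530/690 = 76.13.
r·12 = ln(76.13) = 4.3324, so r = 4.3324/12 = 0.36104.

0.361 per day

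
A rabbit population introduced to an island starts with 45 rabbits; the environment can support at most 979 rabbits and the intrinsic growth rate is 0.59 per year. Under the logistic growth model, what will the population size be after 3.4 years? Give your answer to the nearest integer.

A = (K − N₀)/N₀ = (979 − 45)/45 = 20.756.
N(t) = K/(1 + A·e^(−rt)) = 979/(1 + 20.756×e^(−0.59×3.4)).
e^(−2.006) = 0.13453; denominator = 1 + 20.756×0.13453 = 3.7922.
N = 979/3.7922 = 258.165.

258 rabbits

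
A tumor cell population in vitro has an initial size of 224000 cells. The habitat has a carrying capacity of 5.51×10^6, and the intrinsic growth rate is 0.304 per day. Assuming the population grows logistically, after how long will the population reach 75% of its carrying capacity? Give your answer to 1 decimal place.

14.0 days

A = (K − N₀)/N₀ = (5.51×10^6 − 224000)/224000 = 23.598.
Solve 5.51×10^6/(1 + 23.598·e^(−0.304t)) = 4.1325×10^6: 1 + 23.598·e^(−0.304t) = 1.3333, so e^(−0.304t) = 0.0141254.
−0.304·t = ln(0.0141254) = -4.2598, so t = 4.2598/0.304 = 14.012.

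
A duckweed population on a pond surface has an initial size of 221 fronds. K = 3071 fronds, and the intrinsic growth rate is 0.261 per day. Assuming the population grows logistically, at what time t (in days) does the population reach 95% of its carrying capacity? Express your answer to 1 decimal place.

21.1 days

A = (K − N₀)/N₀ = (3071 − 221)/221 = 12.896.
Solve 3071/(1 + 12.896·e^(−0.261t)) = 2917.45: 1 + 12.896·e^(−0.261t) = 1.0526, so e^(−0.261t) = 0.00408126.
−0.261·t = ln(0.00408126) = -5.5014, so t = 5.5014/0.261 = 21.078.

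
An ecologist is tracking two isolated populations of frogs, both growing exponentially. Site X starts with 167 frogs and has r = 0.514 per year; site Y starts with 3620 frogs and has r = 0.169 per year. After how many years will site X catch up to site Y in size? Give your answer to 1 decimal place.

Set 167·e^(0.514t) = 3620·e^(0.169t).
e^((0.514 − 0.169)t) = 3620/167 → e^(0.345·t) = 21.677.
0.345·t = ln(21.677) = 3.0762, so t = 3.0762/0.345 = 8.9166.

8.9 years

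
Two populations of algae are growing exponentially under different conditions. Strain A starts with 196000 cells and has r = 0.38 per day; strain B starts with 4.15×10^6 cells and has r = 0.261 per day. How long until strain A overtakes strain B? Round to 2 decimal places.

25.65 days

Set 196000·e^(0.38t) = 4.15×10^6·e^(0.261t).
e^((0.38 − 0.261)t) = 4.15×10^6/196000 → e^(0.119·t) = 21.173.
0.119·t = ln(21.173) = 3.0527, so t = 3.0527/0.119 = 25.653.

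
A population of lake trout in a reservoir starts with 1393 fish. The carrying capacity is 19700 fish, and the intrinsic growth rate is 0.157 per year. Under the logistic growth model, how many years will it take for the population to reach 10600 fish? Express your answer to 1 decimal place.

A = (K − N₀)/N₀ = (19700 − 1393)/1393 = 13.142.
Solve 19700/(1 + 13.142·e^(−0.157t)) = 10600: 1 + 13.142·e^(−0.157t) = 1.8585, so e^(−0.157t) = 0.0653235.
−0.157·t = ln(0.0653235) = -2.7284, so t = 2.7284/0.157 = 17.378.

17.4 years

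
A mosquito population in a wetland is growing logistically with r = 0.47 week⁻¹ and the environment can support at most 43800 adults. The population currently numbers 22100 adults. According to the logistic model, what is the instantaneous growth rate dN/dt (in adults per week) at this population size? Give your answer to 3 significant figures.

5150 adults per week

dN/dt = rN(1 − N/K) = 0.47 × 22100 × (1 − 22100/43800).
1 − 22100/43800 = 0.49543; dN/dt = 0.47 × 22100 × 0.49543 = 5146.1.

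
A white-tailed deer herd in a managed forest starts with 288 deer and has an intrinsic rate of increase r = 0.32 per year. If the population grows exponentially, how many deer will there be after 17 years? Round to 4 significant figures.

N(t) = N₀·e^(rt) = 288 × e^(0.32×17) = 288 × e^5.44.
e^5.44 ≈ 230.44, so N ≈ 288 × 230.44 = 66367.3.

66370 deer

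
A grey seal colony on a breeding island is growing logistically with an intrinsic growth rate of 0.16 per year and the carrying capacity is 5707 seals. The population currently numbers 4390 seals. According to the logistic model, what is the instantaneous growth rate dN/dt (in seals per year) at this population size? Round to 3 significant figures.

162 seals per year

dN/dt = rN(1 − N/K) = 0.16 × 4390 × (1 − 4390/5707).
1 − 4390/5707 = 0.23077; dN/dt = 0.16 × 4390 × 0.23077 = 162.09.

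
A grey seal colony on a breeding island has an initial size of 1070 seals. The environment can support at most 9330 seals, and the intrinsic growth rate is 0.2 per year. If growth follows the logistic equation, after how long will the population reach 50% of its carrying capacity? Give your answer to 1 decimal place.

A = (K − N₀)/N₀ = (9330 − 1070)/1070 = 7.7196.
Solve 9330/(1 + 7.7196·e^(−0.2t)) = 4665: 1 + 7.7196·e^(−0.2t) = 2, so e^(−0.2t) = 0.12954.
−0.2·t = ln(0.12954) = -2.0438, so t = 2.0438/0.2 = 10.219.

10.2 years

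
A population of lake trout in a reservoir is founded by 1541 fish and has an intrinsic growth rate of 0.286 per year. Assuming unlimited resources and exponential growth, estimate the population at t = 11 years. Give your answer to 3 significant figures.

35800 fish

N(t) = N₀·e^(rt) = 1541 × e^(0.286×11) = 1541 × e^3.146.
e^3.146 ≈ 23.243, so N ≈ 1541 × 23.243 = 35817.3.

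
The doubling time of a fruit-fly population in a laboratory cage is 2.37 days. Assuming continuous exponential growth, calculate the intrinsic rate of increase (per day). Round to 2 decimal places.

0.29 per day

r = ln(2)/t_d = 0.6931/2.37 = 0.29247.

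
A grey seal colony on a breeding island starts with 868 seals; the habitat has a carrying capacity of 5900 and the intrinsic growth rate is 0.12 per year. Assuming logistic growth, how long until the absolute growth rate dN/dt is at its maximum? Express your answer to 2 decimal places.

Logistic growth is fastest at N = K/2 = 2950.
A = (K − N₀)/N₀ = 5.7972. Set K/(1 + A·e^(−rt)) = K/2 → A·e^(−rt) = 1.
e^(−0.12t) = 1/5.7972 = 0.172496, so t = ln(5.7972)/0.12 = 1.7574/0.12 = 14.645.

14.64 years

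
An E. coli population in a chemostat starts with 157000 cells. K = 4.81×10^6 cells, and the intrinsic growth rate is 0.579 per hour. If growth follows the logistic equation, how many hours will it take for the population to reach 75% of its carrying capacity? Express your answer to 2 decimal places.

7.75 hours

A = (K − N₀)/N₀ = (4.81×10^6 − 157000)/157000 = 29.637.
Solve 4.81×10^6/(1 + 29.637·e^(−0.579t)) = 3.6075×10^6: 1 + 29.637·e^(−0.579t) = 1.3333, so e^(−0.579t) = 0.0112472.
−0.579·t = ln(0.0112472) = -4.4876, so t = 4.4876/0.579 = 7.7507.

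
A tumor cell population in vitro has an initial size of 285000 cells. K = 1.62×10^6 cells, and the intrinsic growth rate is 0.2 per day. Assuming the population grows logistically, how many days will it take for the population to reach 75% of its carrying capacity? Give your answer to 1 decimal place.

A = (K − N₀)/N₀ = (1.62×10^6 − 285000)/285000 = 4.6842.
Solve 1.62×10^6/(1 + 4.6842·e^(−0.2t)) = 1.215×10^6: 1 + 4.6842·e^(−0.2t) = 1.3333, so e^(−0.2t) = 0.071161.
−0.2·t = ln(0.071161) = -2.6428, so t = 2.6428/0.2 = 13.214.

13.2 days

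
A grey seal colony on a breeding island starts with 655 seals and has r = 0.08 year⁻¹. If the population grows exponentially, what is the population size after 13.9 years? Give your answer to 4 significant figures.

1991 seals

N(t) = N₀·e^(rt) = 655 × e^(0.08×13.9) = 655 × e^1.112.
e^1.112 ≈ 3.0404, so N ≈ 655 × 3.0404 = 1991.48.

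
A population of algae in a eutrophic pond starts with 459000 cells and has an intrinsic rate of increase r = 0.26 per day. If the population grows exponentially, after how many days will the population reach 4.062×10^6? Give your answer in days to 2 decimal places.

8.39 days

Set N₀·e^(rt) = 4.062×10^6: e^(0.26·t) = 4.062×10^6/459000 = 8.8497.
0.26·t = ln(8.8497) = 2.1804, so t = 2.1804/0.26 = 8.3861.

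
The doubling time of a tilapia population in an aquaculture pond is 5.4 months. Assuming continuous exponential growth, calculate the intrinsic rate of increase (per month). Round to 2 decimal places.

r = ln(2)/t_d = 0.6931/5.4 = 0.12836.

0.13 per month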